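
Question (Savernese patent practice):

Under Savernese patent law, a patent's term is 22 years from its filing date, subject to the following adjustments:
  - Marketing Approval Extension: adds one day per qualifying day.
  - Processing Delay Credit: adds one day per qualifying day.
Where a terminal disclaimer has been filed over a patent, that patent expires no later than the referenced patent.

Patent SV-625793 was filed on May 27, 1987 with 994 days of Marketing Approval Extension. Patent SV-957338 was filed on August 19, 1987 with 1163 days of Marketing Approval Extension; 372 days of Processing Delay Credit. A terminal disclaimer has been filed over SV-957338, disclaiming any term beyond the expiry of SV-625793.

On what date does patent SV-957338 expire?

February 15, 2012

Natural term of SV-957338:
  Base: filing + 22 years → 19 August 2009.
  Marketing Approval Extension: +1163 days → 25 October 2012.
  Processing Delay Credit: +372 days → 1 November 2013.
Expiry of referenced patent SV-625793:
  Base: filing + 22 years → 27 May 2009.
  Marketing Approval Extension: +994 days → 15 February 2012.
Terminal disclaimer: SV-957338 expires on the earlier of 1 November 2013 and 15 February 2012.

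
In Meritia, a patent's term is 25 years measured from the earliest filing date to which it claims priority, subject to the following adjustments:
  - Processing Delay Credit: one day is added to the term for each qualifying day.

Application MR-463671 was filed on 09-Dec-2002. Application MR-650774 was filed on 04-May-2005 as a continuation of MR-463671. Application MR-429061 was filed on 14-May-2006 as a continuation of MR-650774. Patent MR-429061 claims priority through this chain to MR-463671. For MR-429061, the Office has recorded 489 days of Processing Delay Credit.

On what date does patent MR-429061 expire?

Earliest priority filing: 9 December 2002.
Base term: 9 December 2002 + 25 years → 9 December 2027.
Processing Delay Credit: +489 days → 11 April 2029.

2029-04-11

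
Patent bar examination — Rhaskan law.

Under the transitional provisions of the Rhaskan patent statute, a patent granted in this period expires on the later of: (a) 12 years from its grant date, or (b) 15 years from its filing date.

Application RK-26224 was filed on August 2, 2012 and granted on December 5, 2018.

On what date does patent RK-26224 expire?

2030-12-05

(a) grant + 12 years → 5 December 2030.
(b) filing + 15 years → 2 August 2027.
Later of the two: 5 December 2030.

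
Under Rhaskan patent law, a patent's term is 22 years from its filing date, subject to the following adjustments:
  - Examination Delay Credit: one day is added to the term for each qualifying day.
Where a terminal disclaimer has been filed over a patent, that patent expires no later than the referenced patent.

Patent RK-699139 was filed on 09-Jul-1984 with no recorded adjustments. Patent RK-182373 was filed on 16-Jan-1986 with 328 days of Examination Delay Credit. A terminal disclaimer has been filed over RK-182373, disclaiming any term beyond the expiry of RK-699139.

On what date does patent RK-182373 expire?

2006-07-09

Natural term of RK-182373:
  Base: filing + 22 years → 16 January 2008.
  Examination Delay Credit: +328 days → 9 December 2008.
Expiry of referenced patent RK-699139:
  Base: filing + 22 years → 9 July 2006.
Terminal disclaimer: RK-182373 expires on the earlier of 9 December 2008 and 9 July 2006.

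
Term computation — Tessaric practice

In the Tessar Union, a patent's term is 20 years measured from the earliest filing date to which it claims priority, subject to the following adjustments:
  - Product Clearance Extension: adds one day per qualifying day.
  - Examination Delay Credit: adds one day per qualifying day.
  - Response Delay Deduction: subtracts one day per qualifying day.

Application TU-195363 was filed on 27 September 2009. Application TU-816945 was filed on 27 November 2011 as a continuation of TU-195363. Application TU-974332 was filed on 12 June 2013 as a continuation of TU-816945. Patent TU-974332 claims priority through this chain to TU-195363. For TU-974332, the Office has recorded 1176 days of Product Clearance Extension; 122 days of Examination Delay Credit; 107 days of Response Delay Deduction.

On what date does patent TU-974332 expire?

Earliest priority filing: 27 September 2009.
Base term: 27 September 2009 + 20 years → 27 September 2029.
Product Clearance Extension: +1176 days → 16 December 2032.
Examination Delay Credit: +122 days → 17 April 2033.
Response Delay Deduction: −107 days → 31 December 2032.

December 31, 2032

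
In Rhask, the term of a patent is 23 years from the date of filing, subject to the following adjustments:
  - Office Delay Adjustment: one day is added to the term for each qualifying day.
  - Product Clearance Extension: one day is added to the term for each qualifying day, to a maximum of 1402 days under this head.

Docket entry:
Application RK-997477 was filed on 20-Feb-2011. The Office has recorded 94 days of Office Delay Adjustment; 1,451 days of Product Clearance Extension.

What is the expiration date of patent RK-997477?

Base term: filing date + 23 years → 20 February 2034.
Office Delay Adjustment: +94 days → 25 May 2034.
Product Clearance Extension: 1451 days claimed exceeds the 1402-day cap, so +1402 days → 27 March 2038.

2038-03-27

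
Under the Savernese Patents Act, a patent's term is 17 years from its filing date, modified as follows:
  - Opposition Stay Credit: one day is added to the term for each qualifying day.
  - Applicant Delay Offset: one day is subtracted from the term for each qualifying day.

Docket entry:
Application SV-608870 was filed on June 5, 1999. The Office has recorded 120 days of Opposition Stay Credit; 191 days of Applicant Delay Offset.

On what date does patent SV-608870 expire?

March 26, 2016

Base term: filing date + 17 years → 5 June 2016.
Opposition Stay Credit: +120 days → 3 October 2016.
Applicant Delay Offset: −191 days → 26 March 2016.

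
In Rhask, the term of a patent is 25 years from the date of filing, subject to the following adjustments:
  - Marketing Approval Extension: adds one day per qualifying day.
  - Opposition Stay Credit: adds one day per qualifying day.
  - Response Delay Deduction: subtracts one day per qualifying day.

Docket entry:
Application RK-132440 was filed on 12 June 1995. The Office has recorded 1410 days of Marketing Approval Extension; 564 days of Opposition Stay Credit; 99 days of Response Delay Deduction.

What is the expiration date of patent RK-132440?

July 31, 2025

Base term: filing date + 25 years → 12 June 2020.
Marketing Approval Extension: +1410 days → 22 April 2024.
Opposition Stay Credit: +564 days → 7 November 2025.
Response Delay Deduction: −99 days → 31 July 2025.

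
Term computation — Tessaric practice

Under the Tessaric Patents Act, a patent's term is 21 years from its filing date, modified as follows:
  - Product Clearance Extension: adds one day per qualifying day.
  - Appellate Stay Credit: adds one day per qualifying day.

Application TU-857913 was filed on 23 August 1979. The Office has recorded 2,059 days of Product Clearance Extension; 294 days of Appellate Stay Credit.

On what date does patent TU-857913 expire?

Base term: filing date + 21 years → 23 August 2000.
Product Clearance Extension: +2059 days → 13 April 2006.
Appellate Stay Credit: +294 days → 1 February 2007.

February 1, 2007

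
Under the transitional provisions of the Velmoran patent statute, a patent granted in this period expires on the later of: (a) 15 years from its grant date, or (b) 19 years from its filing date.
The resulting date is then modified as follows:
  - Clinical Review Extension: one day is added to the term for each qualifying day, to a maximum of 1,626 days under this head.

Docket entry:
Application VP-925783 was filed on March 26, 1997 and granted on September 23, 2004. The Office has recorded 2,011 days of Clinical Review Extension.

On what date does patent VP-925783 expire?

(a) grant + 15 years → 23 September 2019.
(b) filing + 19 years → 26 March 2016.
Later of the two: 23 September 2019.
Clinical Review Extension: 2011 days claimed exceeds the 1626-day cap, so +1626 days → 6 March 2024.

2024-03-06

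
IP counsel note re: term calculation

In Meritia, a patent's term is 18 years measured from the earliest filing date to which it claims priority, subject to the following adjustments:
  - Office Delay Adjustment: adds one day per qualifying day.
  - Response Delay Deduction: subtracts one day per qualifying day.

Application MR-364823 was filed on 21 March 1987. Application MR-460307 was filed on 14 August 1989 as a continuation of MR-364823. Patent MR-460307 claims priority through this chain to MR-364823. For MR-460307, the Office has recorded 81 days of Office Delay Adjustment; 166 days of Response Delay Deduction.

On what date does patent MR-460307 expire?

December 26, 2004

Earliest priority filing: 21 March 1987.
Base term: 21 March 1987 + 18 years → 21 March 2005.
Office Delay Adjustment: +81 days → 10 June 2005.
Response Delay Deduction: −166 days → 26 December 2004.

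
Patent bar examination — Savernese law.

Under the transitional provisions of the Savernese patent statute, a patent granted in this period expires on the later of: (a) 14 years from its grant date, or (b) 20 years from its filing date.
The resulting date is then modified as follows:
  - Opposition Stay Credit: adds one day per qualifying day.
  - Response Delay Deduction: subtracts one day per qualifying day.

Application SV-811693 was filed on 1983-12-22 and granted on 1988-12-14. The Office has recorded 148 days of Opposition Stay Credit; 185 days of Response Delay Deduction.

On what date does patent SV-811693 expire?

(a) grant + 14 years → 14 December 2002.
(b) filing + 20 years → 22 December 2003.
Later of the two: 22 December 2003.
Opposition Stay Credit: +148 days → 18 May 2004.
Response Delay Deduction: −185 days → 15 November 2003.

November 15, 2003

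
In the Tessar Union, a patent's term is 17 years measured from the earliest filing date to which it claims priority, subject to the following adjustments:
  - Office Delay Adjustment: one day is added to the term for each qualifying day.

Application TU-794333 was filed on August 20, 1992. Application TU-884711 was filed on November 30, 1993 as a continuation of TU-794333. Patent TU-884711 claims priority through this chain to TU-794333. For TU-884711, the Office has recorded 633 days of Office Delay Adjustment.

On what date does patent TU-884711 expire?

2011-05-15

Earliest priority filing: 20 August 1992.
Base term: 20 August 1992 + 17 years → 20 August 2009.
Office Delay Adjustment: +633 days → 15 May 2011.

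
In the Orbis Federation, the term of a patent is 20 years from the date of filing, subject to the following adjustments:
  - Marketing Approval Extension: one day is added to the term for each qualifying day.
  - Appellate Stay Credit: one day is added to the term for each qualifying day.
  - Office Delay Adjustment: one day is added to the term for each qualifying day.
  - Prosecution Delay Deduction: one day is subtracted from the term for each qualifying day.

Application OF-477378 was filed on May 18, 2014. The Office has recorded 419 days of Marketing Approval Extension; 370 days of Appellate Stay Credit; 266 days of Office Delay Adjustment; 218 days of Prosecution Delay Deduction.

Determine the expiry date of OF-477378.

September 1, 2036

Base term: filing date + 20 years → 18 May 2034.
Marketing Approval Extension: +419 days → 11 July 2035.
Appellate Stay Credit: +370 days → 15 July 2036.
Office Delay Adjustment: +266 days → 7 April 2037.
Prosecution Delay Deduction: −218 days → 1 September 2036.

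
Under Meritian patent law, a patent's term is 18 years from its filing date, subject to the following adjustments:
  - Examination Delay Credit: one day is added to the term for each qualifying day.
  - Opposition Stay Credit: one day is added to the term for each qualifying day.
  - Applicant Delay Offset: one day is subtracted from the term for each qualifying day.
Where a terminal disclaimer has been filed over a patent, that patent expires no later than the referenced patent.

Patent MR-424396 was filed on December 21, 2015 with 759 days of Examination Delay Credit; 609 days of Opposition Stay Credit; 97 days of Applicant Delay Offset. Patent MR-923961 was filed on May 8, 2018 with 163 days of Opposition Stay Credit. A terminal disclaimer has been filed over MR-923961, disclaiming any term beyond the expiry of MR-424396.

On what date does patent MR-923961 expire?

Natural term of MR-923961:
  Base: filing + 18 years → 8 May 2036.
  Opposition Stay Credit: +163 days → 18 October 2036.
Expiry of referenced patent MR-424396:
  Base: filing + 18 years → 21 December 2033.
  Examination Delay Credit: +759 days → 19 January 2036.
  Opposition Stay Credit: +609 days → 19 September 2037.
  Applicant Delay Offset: −97 days → 14 June 2037.
Terminal disclaimer: MR-923961 expires on the earlier of 18 October 2036 and 14 June 2037.

2036-10-18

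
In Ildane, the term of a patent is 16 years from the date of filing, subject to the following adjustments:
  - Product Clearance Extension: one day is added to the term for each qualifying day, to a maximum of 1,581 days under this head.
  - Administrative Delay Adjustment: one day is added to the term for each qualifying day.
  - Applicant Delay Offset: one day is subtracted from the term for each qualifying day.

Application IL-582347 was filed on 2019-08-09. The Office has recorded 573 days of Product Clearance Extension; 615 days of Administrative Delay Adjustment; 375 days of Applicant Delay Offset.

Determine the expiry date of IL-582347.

Base term: filing date + 16 years → 9 August 2035.
Product Clearance Extension: 573 days (within the 1581-day cap) → +573 days → 4 March 2037.
Administrative Delay Adjustment: +615 days → 9 November 2038.
Applicant Delay Offset: −375 days → 30 October 2037.

October 30, 2037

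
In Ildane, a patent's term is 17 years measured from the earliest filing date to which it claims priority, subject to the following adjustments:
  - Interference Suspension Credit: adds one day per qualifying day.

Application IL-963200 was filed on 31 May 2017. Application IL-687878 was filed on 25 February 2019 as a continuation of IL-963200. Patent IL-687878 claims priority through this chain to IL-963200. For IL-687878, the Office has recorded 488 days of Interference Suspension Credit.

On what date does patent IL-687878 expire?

October 1, 2035

Earliest priority filing: 31 May 2017.
Base term: 31 May 2017 + 17 years → 31 May 2034.
Interference Suspension Credit: +488 days → 1 October 2035.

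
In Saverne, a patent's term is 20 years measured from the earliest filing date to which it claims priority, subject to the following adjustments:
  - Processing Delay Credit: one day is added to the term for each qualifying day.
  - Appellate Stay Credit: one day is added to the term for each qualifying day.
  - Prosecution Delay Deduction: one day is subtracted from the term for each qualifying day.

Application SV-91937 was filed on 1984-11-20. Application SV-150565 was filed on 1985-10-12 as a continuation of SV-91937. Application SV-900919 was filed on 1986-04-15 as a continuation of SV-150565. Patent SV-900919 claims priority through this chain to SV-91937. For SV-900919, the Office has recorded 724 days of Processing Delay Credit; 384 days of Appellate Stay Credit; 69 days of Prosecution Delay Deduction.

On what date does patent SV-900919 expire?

September 25, 2007

Earliest priority filing: 20 November 1984.
Base term: 20 November 1984 + 20 years → 20 November 2004.
Processing Delay Credit: +724 days → 14 November 2006.
Appellate Stay Credit: +384 days → 3 December 2007.
Prosecution Delay Deduction: −69 days → 25 September 2007.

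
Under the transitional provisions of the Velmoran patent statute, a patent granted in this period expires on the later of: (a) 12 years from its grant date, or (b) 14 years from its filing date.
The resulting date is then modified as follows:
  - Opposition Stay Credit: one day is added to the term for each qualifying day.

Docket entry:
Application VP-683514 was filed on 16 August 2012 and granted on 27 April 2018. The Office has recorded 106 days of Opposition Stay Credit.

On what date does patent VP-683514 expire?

August 11, 2030

(a) grant + 12 years → 27 April 2030.
(b) filing + 14 years → 16 August 2026.
Later of the two: 27 April 2030.
Opposition Stay Credit: +106 days → 11 August 2030.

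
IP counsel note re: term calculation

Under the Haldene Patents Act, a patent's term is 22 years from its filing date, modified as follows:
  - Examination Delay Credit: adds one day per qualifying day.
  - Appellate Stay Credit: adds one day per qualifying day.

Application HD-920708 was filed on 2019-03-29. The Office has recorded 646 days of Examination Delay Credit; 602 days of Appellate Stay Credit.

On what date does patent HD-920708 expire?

August 28, 2044

Base term: filing date + 22 years → 29 March 2041.
Examination Delay Credit: +646 days → 4 January 2043.
Appellate Stay Credit: +602 days → 28 August 2044.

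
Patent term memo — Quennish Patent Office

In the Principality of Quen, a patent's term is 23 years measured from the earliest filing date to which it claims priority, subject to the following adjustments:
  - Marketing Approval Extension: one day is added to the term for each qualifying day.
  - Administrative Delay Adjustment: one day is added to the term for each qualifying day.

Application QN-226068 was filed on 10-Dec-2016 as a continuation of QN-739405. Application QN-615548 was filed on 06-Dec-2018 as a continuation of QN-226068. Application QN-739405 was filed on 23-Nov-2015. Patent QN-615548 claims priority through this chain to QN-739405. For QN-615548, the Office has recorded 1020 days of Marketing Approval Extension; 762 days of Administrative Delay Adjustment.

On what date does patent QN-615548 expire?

2043-10-10

Earliest priority filing: 23 November 2015.
Base term: 23 November 2015 + 23 years → 23 November 2038.
Marketing Approval Extension: +1020 days → 8 September 2041.
Administrative Delay Adjustment: +762 days → 10 October 2043.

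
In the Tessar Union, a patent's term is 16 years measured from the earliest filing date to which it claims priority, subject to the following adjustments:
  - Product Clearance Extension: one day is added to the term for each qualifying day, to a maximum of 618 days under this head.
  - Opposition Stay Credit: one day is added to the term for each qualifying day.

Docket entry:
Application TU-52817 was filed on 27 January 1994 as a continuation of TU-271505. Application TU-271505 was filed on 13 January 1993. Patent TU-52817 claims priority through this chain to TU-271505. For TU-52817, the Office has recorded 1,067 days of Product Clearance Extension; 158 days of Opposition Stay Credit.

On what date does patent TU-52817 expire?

Earliest priority filing: 13 January 1993.
Base term: 13 January 1993 + 16 years → 13 January 2009.
Product Clearance Extension: 1067 days claimed exceeds the 618-day cap, so +618 days → 23 September 2010.
Opposition Stay Credit: +158 days → 28 February 2011.

February 28, 2011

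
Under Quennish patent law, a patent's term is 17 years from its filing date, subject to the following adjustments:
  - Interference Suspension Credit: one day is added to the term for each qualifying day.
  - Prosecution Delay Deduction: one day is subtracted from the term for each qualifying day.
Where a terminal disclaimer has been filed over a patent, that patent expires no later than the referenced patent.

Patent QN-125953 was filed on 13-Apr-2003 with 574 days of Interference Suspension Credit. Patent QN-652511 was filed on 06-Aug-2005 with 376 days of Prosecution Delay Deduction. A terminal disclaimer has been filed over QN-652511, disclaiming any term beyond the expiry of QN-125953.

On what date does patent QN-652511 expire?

Natural term of QN-652511:
  Base: filing + 17 years → 6 August 2022.
  Prosecution Delay Deduction: −376 days → 26 July 2021.
Expiry of referenced patent QN-125953:
  Base: filing + 17 years → 13 April 2020.
  Interference Suspension Credit: +574 days → 8 November 2021.
Terminal disclaimer: QN-652511 expires on the earlier of 26 July 2021 and 8 November 2021.

2021-07-26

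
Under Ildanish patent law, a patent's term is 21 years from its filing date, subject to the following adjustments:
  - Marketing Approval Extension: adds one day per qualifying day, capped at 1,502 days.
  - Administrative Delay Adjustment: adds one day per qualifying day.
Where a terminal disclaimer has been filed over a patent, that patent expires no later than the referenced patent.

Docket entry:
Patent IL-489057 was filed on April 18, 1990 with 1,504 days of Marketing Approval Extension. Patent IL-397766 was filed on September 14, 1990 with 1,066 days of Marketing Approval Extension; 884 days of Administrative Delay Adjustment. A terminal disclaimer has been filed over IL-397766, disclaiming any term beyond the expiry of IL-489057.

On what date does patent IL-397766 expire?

May 29, 2015

Natural term of IL-397766:
  Base: filing + 21 years → 14 September 2011.
  Marketing Approval Extension: 1066 days (within the 1502-day cap) → +1066 days → 15 August 2014.
  Administrative Delay Adjustment: +884 days → 15 January 2017.
Expiry of referenced patent IL-489057:
  Base: filing + 21 years → 18 April 2011.
  Marketing Approval Extension: 1504 days claimed exceeds the 1502-day cap, so +1502 days → 29 May 2015.
Terminal disclaimer: IL-397766 expires on the earlier of 15 January 2017 and 29 May 2015.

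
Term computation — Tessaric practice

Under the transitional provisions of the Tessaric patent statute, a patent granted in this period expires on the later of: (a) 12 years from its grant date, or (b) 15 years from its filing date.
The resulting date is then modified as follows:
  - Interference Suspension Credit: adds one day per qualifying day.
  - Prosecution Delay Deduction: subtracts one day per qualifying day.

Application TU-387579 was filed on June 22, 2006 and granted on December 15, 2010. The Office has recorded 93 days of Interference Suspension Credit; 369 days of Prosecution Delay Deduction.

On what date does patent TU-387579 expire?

March 14, 2022

(a) grant + 12 years → 15 December 2022.
(b) filing + 15 years → 22 June 2021.
Later of the two: 15 December 2022.
Interference Suspension Credit: +93 days → 18 March 2023.
Prosecution Delay Deduction: −369 days → 14 March 2022.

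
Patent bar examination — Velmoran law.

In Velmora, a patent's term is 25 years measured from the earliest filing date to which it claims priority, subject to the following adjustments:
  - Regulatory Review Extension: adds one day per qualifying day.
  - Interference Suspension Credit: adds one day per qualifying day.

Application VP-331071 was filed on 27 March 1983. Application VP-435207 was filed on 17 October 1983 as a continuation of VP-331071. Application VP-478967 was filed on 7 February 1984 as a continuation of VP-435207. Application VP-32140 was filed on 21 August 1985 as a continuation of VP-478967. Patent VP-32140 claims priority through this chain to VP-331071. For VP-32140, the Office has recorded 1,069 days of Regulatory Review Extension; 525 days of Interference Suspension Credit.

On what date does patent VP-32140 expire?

Earliest priority filing: 27 March 1983.
Base term: 27 March 1983 + 25 years → 27 March 2008.
Regulatory Review Extension: +1069 days → 1 March 2011.
Interference Suspension Credit: +525 days → 7 August 2012.

2012-08-07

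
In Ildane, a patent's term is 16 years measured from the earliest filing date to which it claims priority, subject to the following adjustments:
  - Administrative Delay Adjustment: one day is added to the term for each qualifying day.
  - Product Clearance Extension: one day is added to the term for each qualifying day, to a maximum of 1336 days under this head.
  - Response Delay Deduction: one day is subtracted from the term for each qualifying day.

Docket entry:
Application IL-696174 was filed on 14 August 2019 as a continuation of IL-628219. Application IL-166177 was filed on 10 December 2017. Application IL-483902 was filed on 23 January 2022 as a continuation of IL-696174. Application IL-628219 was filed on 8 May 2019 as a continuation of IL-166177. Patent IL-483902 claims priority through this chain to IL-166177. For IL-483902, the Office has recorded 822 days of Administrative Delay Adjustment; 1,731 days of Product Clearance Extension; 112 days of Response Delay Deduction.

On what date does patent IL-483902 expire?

Earliest priority filing: 10 December 2017.
Base term: 10 December 2017 + 16 years → 10 December 2033.
Administrative Delay Adjustment: +822 days → 11 March 2036.
Product Clearance Extension: 1731 days claimed exceeds the 1336-day cap, so +1336 days → 7 November 2039.
Response Delay Deduction: −112 days → 18 July 2039.

2039-07-18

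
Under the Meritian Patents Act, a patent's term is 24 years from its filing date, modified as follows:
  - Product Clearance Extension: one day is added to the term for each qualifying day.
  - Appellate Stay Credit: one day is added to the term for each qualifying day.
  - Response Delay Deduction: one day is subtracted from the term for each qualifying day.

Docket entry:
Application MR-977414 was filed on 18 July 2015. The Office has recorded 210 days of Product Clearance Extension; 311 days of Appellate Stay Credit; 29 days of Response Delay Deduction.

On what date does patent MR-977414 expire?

Base term: filing date + 24 years → 18 July 2039.
Product Clearance Extension: +210 days → 13 February 2040.
Appellate Stay Credit: +311 days → 20 December 2040.
Response Delay Deduction: −29 days → 21 November 2040.

November 21, 2040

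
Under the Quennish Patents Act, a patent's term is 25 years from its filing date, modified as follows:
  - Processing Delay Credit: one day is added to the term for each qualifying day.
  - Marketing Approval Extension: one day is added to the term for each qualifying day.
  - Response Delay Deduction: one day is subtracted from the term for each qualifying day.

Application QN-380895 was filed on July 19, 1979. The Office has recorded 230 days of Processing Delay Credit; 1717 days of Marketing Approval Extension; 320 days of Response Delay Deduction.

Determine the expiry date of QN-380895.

Base term: filing date + 25 years → 19 July 2004.
Processing Delay Credit: +230 days → 6 March 2005.
Marketing Approval Extension: +1717 days → 17 November 2009.
Response Delay Deduction: −320 days → 1 January 2009.

January 1, 2009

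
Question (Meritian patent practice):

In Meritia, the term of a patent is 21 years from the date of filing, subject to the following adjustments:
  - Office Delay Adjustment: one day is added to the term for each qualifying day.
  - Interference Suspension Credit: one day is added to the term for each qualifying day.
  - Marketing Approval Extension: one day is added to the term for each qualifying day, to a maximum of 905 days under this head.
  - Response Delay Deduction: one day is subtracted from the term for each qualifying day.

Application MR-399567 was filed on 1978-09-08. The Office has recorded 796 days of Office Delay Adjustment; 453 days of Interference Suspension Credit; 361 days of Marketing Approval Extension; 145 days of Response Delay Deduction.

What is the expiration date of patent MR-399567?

Base term: filing date + 21 years → 8 September 1999.
Office Delay Adjustment: +796 days → 12 November 2001.
Interference Suspension Credit: +453 days → 8 February 2003.
Marketing Approval Extension: 361 days (within the 905-day cap) → +361 days → 4 February 2004.
Response Delay Deduction: −145 days → 12 September 2003.

September 12, 2003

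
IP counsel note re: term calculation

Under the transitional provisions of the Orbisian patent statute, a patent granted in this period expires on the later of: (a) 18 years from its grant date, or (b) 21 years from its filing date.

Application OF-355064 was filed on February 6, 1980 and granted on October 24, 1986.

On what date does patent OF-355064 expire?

(a) grant + 18 years → 24 October 2004.
(b) filing + 21 years → 6 February 2001.
Later of the two: 24 October 2004.

October 24, 2004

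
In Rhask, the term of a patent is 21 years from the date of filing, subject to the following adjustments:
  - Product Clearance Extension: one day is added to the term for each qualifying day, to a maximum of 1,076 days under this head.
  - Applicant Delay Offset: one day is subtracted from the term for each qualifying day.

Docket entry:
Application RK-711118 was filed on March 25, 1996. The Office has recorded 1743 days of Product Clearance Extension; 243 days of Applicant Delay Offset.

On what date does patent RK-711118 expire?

Base term: filing date + 21 years → 25 March 2017.
Product Clearance Extension: 1743 days claimed exceeds the 1076-day cap, so +1076 days → 5 March 2020.
Applicant Delay Offset: −243 days → 6 July 2019.

2019-07-06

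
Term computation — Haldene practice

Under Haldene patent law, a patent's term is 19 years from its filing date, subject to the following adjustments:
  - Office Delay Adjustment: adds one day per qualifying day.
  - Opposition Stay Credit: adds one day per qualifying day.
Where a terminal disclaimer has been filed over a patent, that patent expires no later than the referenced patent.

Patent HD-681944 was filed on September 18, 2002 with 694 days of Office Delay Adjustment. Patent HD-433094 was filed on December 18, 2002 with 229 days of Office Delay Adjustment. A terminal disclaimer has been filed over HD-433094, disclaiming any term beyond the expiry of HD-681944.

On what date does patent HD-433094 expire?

2022-08-04

Natural term of HD-433094:
  Base: filing + 19 years → 18 December 2021.
  Office Delay Adjustment: +229 days → 4 August 2022.
Expiry of referenced patent HD-681944:
  Base: filing + 19 years → 18 September 2021.
  Office Delay Adjustment: +694 days → 13 August 2023.
Terminal disclaimer: HD-433094 expires on the earlier of 4 August 2022 and 13 August 2023.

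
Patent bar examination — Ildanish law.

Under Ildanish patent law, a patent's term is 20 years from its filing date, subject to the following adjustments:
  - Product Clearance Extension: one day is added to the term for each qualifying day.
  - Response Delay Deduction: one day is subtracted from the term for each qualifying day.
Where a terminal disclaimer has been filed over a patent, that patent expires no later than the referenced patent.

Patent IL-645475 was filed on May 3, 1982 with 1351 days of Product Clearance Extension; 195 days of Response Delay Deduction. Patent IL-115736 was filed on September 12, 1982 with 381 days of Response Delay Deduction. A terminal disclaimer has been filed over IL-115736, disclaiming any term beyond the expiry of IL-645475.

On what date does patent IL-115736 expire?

Natural term of IL-115736:
  Base: filing + 20 years → 12 September 2002.
  Response Delay Deduction: −381 days → 27 August 2001.
Expiry of referenced patent IL-645475:
  Base: filing + 20 years → 3 May 2002.
  Product Clearance Extension: +1351 days → 13 January 2006.
  Response Delay Deduction: −195 days → 2 July 2005.
Terminal disclaimer: IL-115736 expires on the earlier of 27 August 2001 and 2 July 2005.

August 27, 2001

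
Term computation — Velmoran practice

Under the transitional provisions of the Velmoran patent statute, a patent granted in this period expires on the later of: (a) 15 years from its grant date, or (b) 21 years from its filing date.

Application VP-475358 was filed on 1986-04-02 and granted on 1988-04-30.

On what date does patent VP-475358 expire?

April 2, 2007

(a) grant + 15 years → 30 April 2003.
(b) filing + 21 years → 2 April 2007.
Later of the two: 2 April 2007.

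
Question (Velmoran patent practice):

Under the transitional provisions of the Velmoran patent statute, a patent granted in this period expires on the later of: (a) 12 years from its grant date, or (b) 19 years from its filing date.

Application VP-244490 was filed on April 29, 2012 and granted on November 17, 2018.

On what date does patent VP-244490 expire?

(a) grant + 12 years → 17 November 2030.
(b) filing + 19 years → 29 April 2031.
Later of the two: 29 April 2031.

2031-04-29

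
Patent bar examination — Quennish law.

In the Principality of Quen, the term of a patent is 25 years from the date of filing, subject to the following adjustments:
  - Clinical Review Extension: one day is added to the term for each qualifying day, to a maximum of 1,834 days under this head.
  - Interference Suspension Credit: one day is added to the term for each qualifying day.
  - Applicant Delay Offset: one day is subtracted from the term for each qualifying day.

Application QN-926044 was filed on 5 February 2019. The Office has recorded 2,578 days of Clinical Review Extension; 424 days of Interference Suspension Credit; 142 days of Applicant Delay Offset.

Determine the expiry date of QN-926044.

Base term: filing date + 25 years → 5 February 2044.
Clinical Review Extension: 2578 days claimed exceeds the 1834-day cap, so +1834 days → 12 February 2049.
Interference Suspension Credit: +424 days → 12 April 2050.
Applicant Delay Offset: −142 days → 21 November 2049.

2049-11-21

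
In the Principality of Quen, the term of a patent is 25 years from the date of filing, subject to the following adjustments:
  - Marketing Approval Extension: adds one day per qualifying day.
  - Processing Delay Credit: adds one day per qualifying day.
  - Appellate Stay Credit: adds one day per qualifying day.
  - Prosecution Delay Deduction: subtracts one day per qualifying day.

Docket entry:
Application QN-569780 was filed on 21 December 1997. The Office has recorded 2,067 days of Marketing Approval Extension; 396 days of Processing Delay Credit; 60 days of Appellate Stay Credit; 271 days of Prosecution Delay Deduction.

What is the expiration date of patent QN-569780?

February 19, 2029

Base term: filing date + 25 years → 21 December 2022.
Marketing Approval Extension: +2067 days → 18 August 2028.
Processing Delay Credit: +396 days → 18 September 2029.
Appellate Stay Credit: +60 days → 17 November 2029.
Prosecution Delay Deduction: −271 days → 19 February 2029.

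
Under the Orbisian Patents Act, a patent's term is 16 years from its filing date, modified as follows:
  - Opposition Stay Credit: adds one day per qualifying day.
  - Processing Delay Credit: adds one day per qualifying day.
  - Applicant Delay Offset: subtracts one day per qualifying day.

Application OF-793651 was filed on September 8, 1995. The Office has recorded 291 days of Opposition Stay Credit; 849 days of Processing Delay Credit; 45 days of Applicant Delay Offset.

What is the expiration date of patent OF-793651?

Base term: filing date + 16 years → 8 September 2011.
Opposition Stay Credit: +291 days → 25 June 2012.
Processing Delay Credit: +849 days → 22 October 2014.
Applicant Delay Offset: −45 days → 7 September 2014.

September 7, 2014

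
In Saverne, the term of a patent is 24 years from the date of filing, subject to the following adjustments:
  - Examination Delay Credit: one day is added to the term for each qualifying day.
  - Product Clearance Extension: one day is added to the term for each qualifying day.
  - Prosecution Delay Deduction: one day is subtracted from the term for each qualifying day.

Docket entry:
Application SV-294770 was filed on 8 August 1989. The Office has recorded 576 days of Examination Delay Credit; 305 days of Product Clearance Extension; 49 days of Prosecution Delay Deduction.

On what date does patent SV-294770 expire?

Base term: filing date + 24 years → 8 August 2013.
Examination Delay Credit: +576 days → 7 March 2015.
Product Clearance Extension: +305 days → 6 January 2016.
Prosecution Delay Deduction: −49 days → 18 November 2015.

November 18, 2015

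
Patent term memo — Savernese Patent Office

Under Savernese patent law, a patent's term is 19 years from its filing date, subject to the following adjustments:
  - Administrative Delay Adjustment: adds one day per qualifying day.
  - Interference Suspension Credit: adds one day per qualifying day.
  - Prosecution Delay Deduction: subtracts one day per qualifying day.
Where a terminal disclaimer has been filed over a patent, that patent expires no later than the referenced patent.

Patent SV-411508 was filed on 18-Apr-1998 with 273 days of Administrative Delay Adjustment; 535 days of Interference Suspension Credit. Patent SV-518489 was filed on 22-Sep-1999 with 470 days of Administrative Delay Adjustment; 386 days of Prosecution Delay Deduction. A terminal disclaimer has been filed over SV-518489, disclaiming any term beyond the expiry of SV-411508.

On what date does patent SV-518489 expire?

2018-12-15

Natural term of SV-518489:
  Base: filing + 19 years → 22 September 2018.
  Administrative Delay Adjustment: +470 days → 5 January 2020.
  Prosecution Delay Deduction: −386 days → 15 December 2018.
Expiry of referenced patent SV-411508:
  Base: filing + 19 years → 18 April 2017.
  Administrative Delay Adjustment: +273 days → 16 January 2018.
  Interference Suspension Credit: +535 days → 5 July 2019.
Terminal disclaimer: SV-518489 expires on the earlier of 15 December 2018 and 5 July 2019.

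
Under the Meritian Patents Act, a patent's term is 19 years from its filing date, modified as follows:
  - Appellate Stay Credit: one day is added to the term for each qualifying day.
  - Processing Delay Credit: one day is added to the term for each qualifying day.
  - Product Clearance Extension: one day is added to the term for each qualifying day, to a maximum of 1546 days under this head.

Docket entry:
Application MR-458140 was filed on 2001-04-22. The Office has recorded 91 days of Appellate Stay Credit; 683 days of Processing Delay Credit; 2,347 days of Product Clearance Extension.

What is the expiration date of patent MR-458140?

August 29, 2026

Base term: filing date + 19 years → 22 April 2020.
Appellate Stay Credit: +91 days → 22 July 2020.
Processing Delay Credit: +683 days → 5 June 2022.
Product Clearance Extension: 2347 days claimed exceeds the 1546-day cap, so +1546 days → 29 August 2026.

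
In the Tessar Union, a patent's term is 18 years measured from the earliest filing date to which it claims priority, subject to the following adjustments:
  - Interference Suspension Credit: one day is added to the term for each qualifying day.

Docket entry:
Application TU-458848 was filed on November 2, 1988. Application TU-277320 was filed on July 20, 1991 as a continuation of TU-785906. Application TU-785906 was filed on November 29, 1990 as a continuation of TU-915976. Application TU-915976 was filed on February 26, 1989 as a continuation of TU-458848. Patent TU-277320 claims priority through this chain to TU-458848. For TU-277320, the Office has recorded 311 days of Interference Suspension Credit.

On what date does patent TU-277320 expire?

Earliest priority filing: 2 November 1988.
Base term: 2 November 1988 + 18 years → 2 November 2006.
Interference Suspension Credit: +311 days → 9 September 2007.

2007-09-09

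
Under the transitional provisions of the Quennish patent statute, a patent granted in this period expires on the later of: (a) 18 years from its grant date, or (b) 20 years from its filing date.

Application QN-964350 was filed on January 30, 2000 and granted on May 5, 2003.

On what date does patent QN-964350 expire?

2021-05-05

(a) grant + 18 years → 5 May 2021.
(b) filing + 20 years → 30 January 2020.
Later of the two: 5 May 2021.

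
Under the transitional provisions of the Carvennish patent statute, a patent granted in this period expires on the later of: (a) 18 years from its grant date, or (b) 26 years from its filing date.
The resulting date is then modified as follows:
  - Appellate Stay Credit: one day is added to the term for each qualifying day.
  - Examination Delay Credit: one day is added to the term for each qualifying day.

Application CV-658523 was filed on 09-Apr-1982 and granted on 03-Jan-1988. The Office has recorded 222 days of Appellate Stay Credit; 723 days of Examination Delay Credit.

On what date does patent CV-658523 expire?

2010-11-10

(a) grant + 18 years → 3 January 2006.
(b) filing + 26 years → 9 April 2008.
Later of the two: 9 April 2008.
Appellate Stay Credit: +222 days → 17 November 2008.
Examination Delay Credit: +723 days → 10 November 2010.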